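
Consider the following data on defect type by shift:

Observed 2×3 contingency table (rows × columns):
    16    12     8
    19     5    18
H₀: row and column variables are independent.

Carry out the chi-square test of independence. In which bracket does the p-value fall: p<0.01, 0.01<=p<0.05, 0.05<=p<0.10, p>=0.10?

p-value bracket: 0.01<=p<0.05

Row totals [36, 42], col totals [35, 17, 26], n=78
χ² = (16−16.15)²/16.15 + (12−7.85)²/7.85 + (8−12.00)²/12.00 + (19−18.85)²/18.85 + (5−9.15)²/9.15 + (18−14.00)²/14.00 = 6.5629
df = 2
p-value (upper-tail) = 0.03757
→ bracket: 0.01<=p<0.05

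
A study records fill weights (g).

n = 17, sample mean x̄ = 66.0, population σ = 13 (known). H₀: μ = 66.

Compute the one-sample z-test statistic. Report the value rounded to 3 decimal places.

test statistic = 0.000

SE = σ/√n = 13/√17 = 3.1530
z = (x̄−μ₀)/SE = (66.0−66)/3.1530 = 0.0000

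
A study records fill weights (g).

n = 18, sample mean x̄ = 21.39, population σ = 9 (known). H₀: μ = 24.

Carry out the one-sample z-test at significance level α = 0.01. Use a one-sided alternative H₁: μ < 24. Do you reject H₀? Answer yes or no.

SE = σ/√n = 9/√18 = 2.1213
z = (x̄−μ₀)/SE = (21.39−24)/2.1213 = -1.2304
p-value (one-sided, H₁ less) = 0.10928
At α=0.01: p ≥ α → fail to reject H₀

reject H₀: no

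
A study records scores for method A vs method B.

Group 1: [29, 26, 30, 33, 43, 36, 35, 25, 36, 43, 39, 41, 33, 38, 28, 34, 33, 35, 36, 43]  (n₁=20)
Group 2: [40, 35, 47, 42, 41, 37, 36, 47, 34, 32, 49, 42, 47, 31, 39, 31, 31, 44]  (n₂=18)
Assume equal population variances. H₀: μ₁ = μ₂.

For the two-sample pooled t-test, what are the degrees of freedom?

degrees of freedom = 36

df = n₁ + n₂ − 2 = 20 + 18 − 2 = 36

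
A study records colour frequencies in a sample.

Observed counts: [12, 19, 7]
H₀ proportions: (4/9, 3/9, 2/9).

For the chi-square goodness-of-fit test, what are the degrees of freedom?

degrees of freedom = 2

df = k − 1 = 3 − 1 = 2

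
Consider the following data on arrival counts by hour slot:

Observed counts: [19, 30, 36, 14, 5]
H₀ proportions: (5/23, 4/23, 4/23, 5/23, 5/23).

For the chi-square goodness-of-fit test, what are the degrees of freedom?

degrees of freedom = 4

df = k − 1 = 5 − 1 = 4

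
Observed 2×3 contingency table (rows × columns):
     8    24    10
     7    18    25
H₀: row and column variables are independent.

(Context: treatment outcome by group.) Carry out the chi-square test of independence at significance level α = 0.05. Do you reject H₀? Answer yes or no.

reject H₀: yes

Row totals [42, 50], col totals [15, 42, 35], n=92
χ² = (8−6.85)²/6.85 + (24−19.17)²/19.17 + (10−15.98)²/15.98 + (7−8.15)²/8.15 + (18−22.83)²/22.83 + (25−19.02)²/19.02 = 6.7074
df = 2
p-value (upper-tail) = 0.03495
At α=0.05: p < α → reject H₀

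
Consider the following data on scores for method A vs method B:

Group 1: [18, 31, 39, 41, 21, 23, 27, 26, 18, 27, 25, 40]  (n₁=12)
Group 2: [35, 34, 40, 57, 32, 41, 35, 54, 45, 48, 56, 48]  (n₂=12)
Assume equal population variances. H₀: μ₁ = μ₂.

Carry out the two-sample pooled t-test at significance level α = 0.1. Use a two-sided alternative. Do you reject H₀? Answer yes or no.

x̄₁=28.000, s₁=8.158, n₁=12
x̄₂=43.750, s₂=8.925, n₂=12
s_p² = [11·8.158² + 11·8.925²]/22 = 73.1023
SE = √(s_p²·(1/12+1/12)) = 3.4905
t = (28.000−43.750)/3.4905 = -4.5122
df = 22
p-value (two-sided) = 0.00017
At α=0.1: p < α → reject H₀

reject H₀: yes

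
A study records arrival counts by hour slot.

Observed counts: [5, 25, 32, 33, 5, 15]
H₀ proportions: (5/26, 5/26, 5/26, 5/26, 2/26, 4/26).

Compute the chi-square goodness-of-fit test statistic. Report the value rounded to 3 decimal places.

n = 115; E_i = n·p_i = [22.12, 22.12, 22.12, 22.12, 8.85, 17.69]
χ² = (5−22.12)²/22.12 + (25−22.12)²/22.12 + (32−22.12)²/22.12 + (33−22.12)²/22.12 + (5−8.85)²/8.85 + (15−17.69)²/17.69 = 25.4791
df = 5

test statistic = 25.479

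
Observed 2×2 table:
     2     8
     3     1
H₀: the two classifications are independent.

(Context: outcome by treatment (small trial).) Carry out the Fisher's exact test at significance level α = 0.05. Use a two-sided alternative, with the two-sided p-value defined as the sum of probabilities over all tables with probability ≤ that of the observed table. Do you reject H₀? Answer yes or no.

reject H₀: no

Margins: r₁=10, r₂=4, c₁=5, c₂=9, n=14
p_obs = C(10,2)·C(4,3)/C(14,5); sum pmf over tables with pmf ≤ p_obs
p-value (two-sided) = 0.09491
At α=0.05: p ≥ α → fail to reject H₀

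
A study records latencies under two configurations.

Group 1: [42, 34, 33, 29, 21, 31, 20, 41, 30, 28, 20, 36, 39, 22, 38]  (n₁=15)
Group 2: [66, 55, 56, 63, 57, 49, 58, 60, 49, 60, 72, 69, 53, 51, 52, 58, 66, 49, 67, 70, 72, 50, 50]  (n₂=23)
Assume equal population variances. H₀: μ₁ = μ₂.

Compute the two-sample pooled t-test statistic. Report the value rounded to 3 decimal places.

x̄₁=30.933, s₁=7.601, n₁=15
x̄₂=58.783, s₂=7.920, n₂=23
s_p² = [14·7.601² + 22·7.920²]/36 = 60.8013
SE = √(s_p²·(1/15+1/23)) = 2.5878
t = (30.933−58.783)/2.5878 = -10.7616
df = 36

test statistic = -10.762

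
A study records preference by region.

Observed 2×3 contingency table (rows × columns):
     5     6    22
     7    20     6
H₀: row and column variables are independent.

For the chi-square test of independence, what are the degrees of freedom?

df = (r−1)(c−1) = (2−1)·(3−1) = 2

degrees of freedom = 2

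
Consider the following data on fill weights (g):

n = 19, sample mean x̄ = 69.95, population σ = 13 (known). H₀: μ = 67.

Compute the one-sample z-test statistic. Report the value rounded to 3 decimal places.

test statistic = 0.989

SE = σ/√n = 13/√19 = 2.9824
z = (x̄−μ₀)/SE = (69.95−67)/2.9824 = 0.9891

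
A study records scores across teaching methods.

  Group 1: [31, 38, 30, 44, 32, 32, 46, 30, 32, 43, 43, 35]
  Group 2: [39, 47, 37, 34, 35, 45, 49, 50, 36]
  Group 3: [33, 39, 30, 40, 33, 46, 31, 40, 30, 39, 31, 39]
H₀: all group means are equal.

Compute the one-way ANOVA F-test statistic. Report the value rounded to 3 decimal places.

test statistic = 2.587

Group means [36.33, 41.33, 35.92], grand mean 37.545
SSB = Σnᵢ(x̄ᵢ−x̄)² = 178.598; SSW = ΣΣ(x−x̄ᵢ)² = 1035.583
MSB = 178.598/2 = 89.2992; MSW = 1035.583/30 = 34.5194
F = MSB/MSW = 2.5869
df = (2, 30)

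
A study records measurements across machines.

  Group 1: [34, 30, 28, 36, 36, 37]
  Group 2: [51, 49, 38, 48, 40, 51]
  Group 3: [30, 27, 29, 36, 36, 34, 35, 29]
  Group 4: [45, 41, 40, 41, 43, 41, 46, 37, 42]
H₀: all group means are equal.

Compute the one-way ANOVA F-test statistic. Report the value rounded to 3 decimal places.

Group means [33.50, 46.17, 32.00, 41.78], grand mean 38.276
SSB = Σnᵢ(x̄ᵢ−x̄)² = 935.904; SSW = ΣΣ(x−x̄ᵢ)² = 379.889
MSB = 935.904/3 = 311.9681; MSW = 379.889/25 = 15.1956
F = MSB/MSW = 20.5302
df = (3, 25)

test statistic = 20.530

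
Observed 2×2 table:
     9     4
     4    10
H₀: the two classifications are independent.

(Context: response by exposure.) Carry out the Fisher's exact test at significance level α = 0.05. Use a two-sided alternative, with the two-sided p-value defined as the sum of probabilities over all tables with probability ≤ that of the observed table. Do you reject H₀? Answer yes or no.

Margins: r₁=13, r₂=14, c₁=13, c₂=14, n=27
p_obs = C(13,9)·C(14,4)/C(27,13); sum pmf over tables with pmf ≤ p_obs
p-value (two-sided) = 0.05698
At α=0.05: p ≥ α → fail to reject H₀

reject H₀: no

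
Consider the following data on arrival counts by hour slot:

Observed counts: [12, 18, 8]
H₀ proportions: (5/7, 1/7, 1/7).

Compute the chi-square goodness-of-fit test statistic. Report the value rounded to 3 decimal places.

n = 38; E_i = n·p_i = [27.14, 5.43, 5.43]
χ² = (12−27.14)²/27.14 + (18−5.43)²/5.43 + (8−5.43)²/5.43 = 38.7789
df = 2

test statistic = 38.779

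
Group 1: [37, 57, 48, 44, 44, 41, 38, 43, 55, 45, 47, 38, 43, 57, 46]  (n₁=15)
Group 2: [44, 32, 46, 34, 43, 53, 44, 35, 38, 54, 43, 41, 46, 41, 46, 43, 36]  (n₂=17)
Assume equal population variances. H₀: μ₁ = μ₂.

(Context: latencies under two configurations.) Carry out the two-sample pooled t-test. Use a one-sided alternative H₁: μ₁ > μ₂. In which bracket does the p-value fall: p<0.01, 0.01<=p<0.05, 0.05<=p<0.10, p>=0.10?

x̄₁=45.533, s₁=6.468, n₁=15
x̄₂=42.294, s₂=6.070, n₂=17
s_p² = [14·6.468² + 16·6.070²]/30 = 39.1754
SE = √(s_p²·(1/15+1/17)) = 2.2172
t = (45.533−42.294)/2.2172 = 1.4609
df = 30
p-value (one-sided, H₁ greater) = 0.07722
→ bracket: 0.05<=p<0.10

p-value bracket: 0.05<=p<0.10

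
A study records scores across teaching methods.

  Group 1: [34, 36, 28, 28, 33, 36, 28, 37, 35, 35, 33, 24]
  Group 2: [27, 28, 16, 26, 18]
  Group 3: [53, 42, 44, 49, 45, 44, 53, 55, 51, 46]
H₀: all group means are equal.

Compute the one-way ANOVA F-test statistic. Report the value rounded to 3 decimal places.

Group means [32.25, 23.00, 48.20], grand mean 36.444
SSB = Σnᵢ(x̄ᵢ−x̄)² = 2496.817; SSW = ΣΣ(x−x̄ᵢ)² = 505.850
MSB = 2496.817/2 = 1248.4083; MSW = 505.850/24 = 21.0771
F = MSB/MSW = 59.2306
df = (2, 24)

test statistic = 59.231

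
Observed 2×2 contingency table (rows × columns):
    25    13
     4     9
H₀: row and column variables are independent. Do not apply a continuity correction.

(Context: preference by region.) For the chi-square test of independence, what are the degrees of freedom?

df = (r−1)(c−1) = (2−1)·(2−1) = 1

degrees of freedom = 1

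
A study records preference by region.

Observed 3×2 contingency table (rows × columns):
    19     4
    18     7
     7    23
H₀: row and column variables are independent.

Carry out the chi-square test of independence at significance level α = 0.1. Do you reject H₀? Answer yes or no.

reject H₀: yes

Row totals [23, 25, 30], col totals [44, 34], n=78
χ² = (19−12.97)²/12.97 + (4−10.03)²/10.03 + (18−14.10)²/14.10 + (7−10.90)²/10.90 + (7−16.92)²/16.92 + (23−13.08)²/13.08 = 22.2394
df = 2
p-value (upper-tail) = 0.00001
At α=0.1: p < α → reject H₀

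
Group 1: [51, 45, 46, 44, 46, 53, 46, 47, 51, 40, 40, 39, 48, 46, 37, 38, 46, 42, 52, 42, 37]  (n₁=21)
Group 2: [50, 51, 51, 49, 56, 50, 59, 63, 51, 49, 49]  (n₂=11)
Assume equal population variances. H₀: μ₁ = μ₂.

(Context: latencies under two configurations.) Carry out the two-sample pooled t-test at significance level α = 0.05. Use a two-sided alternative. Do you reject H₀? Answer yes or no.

x̄₁=44.571, s₁=4.905, n₁=21
x̄₂=52.545, s₂=4.698, n₂=11
s_p² = [20·4.905² + 10·4.698²]/30 = 23.3957
SE = √(s_p²·(1/21+1/11)) = 1.8003
t = (44.571−52.545)/1.8003 = -4.4294
df = 30
p-value (two-sided) = 0.00012
At α=0.05: p < α → reject H₀

reject H₀: yes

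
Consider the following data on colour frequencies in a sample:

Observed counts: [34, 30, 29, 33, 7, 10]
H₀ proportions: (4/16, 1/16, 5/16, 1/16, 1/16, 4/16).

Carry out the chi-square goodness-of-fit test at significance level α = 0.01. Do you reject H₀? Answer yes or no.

n = 143; E_i = n·p_i = [35.75, 8.94, 44.69, 8.94, 8.94, 35.75]
χ² = (34−35.75)²/35.75 + (30−8.94)²/8.94 + (29−44.69)²/44.69 + (33−8.94)²/8.94 + (7−8.94)²/8.94 + (10−35.75)²/35.75 = 138.9804
df = 5
p-value (upper-tail) = 0.00000
At α=0.01: p < α → reject H₀

reject H₀: yes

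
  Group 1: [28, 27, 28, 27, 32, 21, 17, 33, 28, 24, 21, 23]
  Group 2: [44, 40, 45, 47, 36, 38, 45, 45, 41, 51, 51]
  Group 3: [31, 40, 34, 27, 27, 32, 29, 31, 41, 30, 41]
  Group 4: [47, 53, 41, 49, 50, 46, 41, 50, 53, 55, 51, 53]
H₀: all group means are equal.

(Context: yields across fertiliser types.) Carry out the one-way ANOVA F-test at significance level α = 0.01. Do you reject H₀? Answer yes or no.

Group means [25.75, 43.91, 33.00, 49.08], grand mean 37.913
SSB = Σnᵢ(x̄ᵢ−x̄)² = 3933.576; SSW = ΣΣ(x−x̄ᵢ)² = 992.076
MSB = 3933.576/3 = 1311.1921; MSW = 992.076/42 = 23.6209
F = MSB/MSW = 55.5099
df = (3, 42)
p-value (upper-tail) = 0.00000
At α=0.01: p < α → reject H₀

reject H₀: yes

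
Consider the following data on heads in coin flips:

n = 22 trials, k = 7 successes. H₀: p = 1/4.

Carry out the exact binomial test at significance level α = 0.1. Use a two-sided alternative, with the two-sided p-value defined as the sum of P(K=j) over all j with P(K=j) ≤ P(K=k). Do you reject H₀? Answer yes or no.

Exact binomial: n=22, k=7, p₀=1/4=0.2500
P(X=j) = C(n,j)·p₀^j·(1−p₀)^(n−j); p = Σ P(X=j) over j with P(X=j) ≤ P(X=7)
p-value (two-sided) = 0.46302
At α=0.1: p ≥ α → fail to reject H₀

reject H₀: no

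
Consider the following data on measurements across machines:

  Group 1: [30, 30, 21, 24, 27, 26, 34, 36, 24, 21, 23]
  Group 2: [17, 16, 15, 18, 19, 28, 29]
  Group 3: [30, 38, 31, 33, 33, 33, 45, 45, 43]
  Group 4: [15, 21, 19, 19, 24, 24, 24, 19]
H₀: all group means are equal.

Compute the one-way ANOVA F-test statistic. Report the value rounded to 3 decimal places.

Group means [26.91, 20.29, 36.78, 20.62], grand mean 26.686
SSB = Σnᵢ(x̄ᵢ−x̄)² = 1497.775; SSW = ΣΣ(x−x̄ᵢ)² = 825.768
MSB = 1497.775/3 = 499.2582; MSW = 825.768/31 = 26.6377
F = MSB/MSW = 18.7426
df = (3, 31)

test statistic = 18.743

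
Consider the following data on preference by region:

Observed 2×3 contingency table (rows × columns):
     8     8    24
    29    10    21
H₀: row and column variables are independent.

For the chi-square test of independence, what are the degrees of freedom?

df = (r−1)(c−1) = (2−1)·(3−1) = 2

degrees of freedom = 2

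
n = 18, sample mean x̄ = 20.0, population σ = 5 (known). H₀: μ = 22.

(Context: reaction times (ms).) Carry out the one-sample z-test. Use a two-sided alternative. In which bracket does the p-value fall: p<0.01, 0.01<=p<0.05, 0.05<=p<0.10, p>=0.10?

p-value bracket: 0.05<=p<0.10

SE = σ/√n = 5/√18 = 1.1785
z = (x̄−μ₀)/SE = (20.0−22)/1.1785 = -1.6971
p-value (two-sided) = 0.08969
→ bracket: 0.05<=p<0.10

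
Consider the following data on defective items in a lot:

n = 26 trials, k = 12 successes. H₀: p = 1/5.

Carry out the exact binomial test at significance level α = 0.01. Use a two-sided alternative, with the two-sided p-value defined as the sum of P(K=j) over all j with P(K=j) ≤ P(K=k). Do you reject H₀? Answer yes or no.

reject H₀: yes

Exact binomial: n=26, k=12, p₀=1/5=0.2000
P(X=j) = C(n,j)·p₀^j·(1−p₀)^(n−j); p = Σ P(X=j) over j with P(X=j) ≤ P(X=12)
p-value (two-sided) = 0.00234
At α=0.01: p < α → reject H₀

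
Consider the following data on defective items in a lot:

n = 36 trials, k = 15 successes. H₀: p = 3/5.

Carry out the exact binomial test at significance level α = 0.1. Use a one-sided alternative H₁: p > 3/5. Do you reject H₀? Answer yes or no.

reject H₀: no

Exact binomial: n=36, k=15, p₀=3/5=0.6000
P(X≥15) from Σ C(n,i)·p₀^i·(1−p₀)^(n−i)
p-value (one-sided, H₁ greater) = 0.99154
At α=0.1: p ≥ α → fail to reject H₀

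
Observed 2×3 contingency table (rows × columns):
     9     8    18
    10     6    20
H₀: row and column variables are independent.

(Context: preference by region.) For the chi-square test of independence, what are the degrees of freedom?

degrees of freedom = 2

df = (r−1)(c−1) = (2−1)·(3−1) = 2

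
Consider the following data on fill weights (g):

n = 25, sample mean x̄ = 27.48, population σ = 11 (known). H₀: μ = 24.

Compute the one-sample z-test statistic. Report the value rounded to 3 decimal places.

SE = σ/√n = 11/√25 = 2.2000
z = (x̄−μ₀)/SE = (27.48−24)/2.2000 = 1.5818

test statistic = 1.582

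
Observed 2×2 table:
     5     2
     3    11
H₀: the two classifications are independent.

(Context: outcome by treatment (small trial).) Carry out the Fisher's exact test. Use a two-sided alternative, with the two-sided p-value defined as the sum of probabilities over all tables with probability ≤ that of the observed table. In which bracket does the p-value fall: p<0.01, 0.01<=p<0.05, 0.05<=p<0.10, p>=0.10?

p-value bracket: 0.05<=p<0.10

Margins: r₁=7, r₂=14, c₁=8, c₂=13, n=21
p_obs = C(7,5)·C(14,3)/C(21,8); sum pmf over tables with pmf ≤ p_obs
p-value (two-sided) = 0.05552
→ bracket: 0.05<=p<0.10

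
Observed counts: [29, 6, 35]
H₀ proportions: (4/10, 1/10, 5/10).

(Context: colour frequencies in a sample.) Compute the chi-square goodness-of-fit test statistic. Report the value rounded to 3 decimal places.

n = 70; E_i = n·p_i = [28.00, 7.00, 35.00]
χ² = (29−28.00)²/28.00 + (6−7.00)²/7.00 + (35−35.00)²/35.00 = 0.1786
df = 2

test statistic = 0.179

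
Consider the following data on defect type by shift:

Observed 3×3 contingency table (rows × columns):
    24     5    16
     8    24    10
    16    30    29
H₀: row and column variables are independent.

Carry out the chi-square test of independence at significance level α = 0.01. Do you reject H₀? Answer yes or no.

reject H₀: yes

Row totals [45, 42, 75], col totals [48, 59, 55], n=162
χ² = (24−13.33)²/13.33 + (5−16.39)²/16.39 + (16−15.28)²/15.28 + (8−12.44)²/12.44 + (24−15.30)²/15.30 + (10−14.26)²/14.26 + (16−22.22)²/22.22 + (30−27.31)²/27.31 + (29−25.46)²/25.46 = 26.7913
df = 4
p-value (upper-tail) = 0.00002
At α=0.01: p < α → reject H₀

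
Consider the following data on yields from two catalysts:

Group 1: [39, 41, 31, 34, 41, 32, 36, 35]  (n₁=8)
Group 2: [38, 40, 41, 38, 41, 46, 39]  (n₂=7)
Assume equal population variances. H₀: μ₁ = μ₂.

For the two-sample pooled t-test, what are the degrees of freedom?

df = n₁ + n₂ − 2 = 8 + 7 − 2 = 13

degrees of freedom = 13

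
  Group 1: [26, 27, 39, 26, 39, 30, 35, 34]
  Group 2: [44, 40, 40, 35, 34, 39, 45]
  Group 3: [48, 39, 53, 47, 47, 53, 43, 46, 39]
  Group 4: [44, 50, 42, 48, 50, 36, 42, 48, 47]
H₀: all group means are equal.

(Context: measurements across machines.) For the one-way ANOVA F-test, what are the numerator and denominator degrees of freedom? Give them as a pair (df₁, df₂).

k = 4 groups, N = 33 total
df = (k−1, N−k) = (4−1, 33−4) = (3, 29)

degrees of freedom = [3, 29]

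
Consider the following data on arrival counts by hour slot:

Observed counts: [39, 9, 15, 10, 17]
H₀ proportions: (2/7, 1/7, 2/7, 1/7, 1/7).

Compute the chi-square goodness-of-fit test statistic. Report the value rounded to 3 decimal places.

test statistic = 14.456

n = 90; E_i = n·p_i = [25.71, 12.86, 25.71, 12.86, 12.86]
χ² = (39−25.71)²/25.71 + (9−12.86)²/12.86 + (15−25.71)²/25.71 + (10−12.86)²/12.86 + (17−12.86)²/12.86 = 14.4556
df = 4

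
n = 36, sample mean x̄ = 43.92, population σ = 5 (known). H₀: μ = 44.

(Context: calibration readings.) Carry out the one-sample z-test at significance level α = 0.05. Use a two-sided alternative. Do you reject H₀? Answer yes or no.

reject H₀: no

SE = σ/√n = 5/√36 = 0.8333
z = (x̄−μ₀)/SE = (43.92−44)/0.8333 = -0.0960
p-value (two-sided) = 0.92352
At α=0.05: p ≥ α → fail to reject H₀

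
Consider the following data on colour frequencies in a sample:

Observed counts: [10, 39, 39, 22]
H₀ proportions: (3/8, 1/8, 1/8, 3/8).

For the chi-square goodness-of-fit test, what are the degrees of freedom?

df = k − 1 = 4 − 1 = 3

degrees of freedom = 3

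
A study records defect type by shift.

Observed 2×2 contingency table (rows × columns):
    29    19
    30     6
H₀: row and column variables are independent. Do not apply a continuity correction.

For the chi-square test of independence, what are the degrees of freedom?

degrees of freedom = 1

df = (r−1)(c−1) = (2−1)·(2−1) = 1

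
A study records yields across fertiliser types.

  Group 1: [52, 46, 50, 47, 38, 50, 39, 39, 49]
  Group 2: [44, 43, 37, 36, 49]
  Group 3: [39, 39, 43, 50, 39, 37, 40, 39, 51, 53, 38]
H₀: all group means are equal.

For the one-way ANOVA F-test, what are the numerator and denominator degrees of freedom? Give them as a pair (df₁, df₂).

degrees of freedom = [2, 22]

k = 3 groups, N = 25 total
df = (k−1, N−k) = (3−1, 25−3) = (2, 22)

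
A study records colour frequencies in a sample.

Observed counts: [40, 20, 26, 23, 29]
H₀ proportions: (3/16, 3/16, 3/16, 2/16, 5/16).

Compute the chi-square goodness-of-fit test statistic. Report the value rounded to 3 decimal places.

test statistic = 15.588

n = 138; E_i = n·p_i = [25.88, 25.88, 25.88, 17.25, 43.12]
χ² = (40−25.88)²/25.88 + (20−25.88)²/25.88 + (26−25.88)²/25.88 + (23−17.25)²/17.25 + (29−43.12)²/43.12 = 15.5884
df = 4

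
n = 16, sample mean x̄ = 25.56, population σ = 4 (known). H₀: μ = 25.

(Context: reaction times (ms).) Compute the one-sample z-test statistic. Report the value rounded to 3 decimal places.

SE = σ/√n = 4/√16 = 1.0000
z = (x̄−μ₀)/SE = (25.56−25)/1.0000 = 0.5600

test statistic = 0.560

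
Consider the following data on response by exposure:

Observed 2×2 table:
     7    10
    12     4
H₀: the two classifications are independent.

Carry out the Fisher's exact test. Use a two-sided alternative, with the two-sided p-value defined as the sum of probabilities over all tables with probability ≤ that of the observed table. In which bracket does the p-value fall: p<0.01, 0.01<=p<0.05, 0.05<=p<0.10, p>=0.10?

p-value bracket: 0.05<=p<0.10

Margins: r₁=17, r₂=16, c₁=19, c₂=14, n=33
p_obs = C(17,7)·C(16,12)/C(33,19); sum pmf over tables with pmf ≤ p_obs
p-value (two-sided) = 0.07986
→ bracket: 0.05<=p<0.10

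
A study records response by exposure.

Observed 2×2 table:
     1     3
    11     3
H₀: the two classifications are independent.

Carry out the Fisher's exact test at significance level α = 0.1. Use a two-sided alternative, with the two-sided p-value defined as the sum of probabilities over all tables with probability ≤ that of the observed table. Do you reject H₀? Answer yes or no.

Margins: r₁=4, r₂=14, c₁=12, c₂=6, n=18
p_obs = C(4,1)·C(14,11)/C(18,12); sum pmf over tables with pmf ≤ p_obs
p-value (two-sided) = 0.08333
At α=0.1: p < α → reject H₀

reject H₀: yes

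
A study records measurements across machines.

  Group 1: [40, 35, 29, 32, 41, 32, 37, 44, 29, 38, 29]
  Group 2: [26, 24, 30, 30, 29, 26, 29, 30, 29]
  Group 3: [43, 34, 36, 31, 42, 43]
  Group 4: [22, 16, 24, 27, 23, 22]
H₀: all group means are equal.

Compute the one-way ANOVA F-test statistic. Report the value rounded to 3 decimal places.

test statistic = 18.218

Group means [35.09, 28.11, 38.17, 22.33], grand mean 31.312
SSB = Σnᵢ(x̄ᵢ−x̄)² = 1014.910; SSW = ΣΣ(x−x̄ᵢ)² = 519.965
MSB = 1014.910/3 = 338.3035; MSW = 519.965/28 = 18.5702
F = MSB/MSW = 18.2176
df = (3, 28)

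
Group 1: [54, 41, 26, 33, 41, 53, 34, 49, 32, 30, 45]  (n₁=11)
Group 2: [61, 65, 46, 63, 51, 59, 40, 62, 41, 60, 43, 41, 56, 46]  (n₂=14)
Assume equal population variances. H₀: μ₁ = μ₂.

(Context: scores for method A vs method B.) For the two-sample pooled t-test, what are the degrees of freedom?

degrees of freedom = 23

df = n₁ + n₂ − 2 = 11 + 14 − 2 = 23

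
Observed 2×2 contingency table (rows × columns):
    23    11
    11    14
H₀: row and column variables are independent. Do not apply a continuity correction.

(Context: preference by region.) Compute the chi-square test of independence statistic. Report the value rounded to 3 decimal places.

Row totals [34, 25], col totals [34, 25], n=59
χ² = (23−19.59)²/19.59 + (11−14.41)²/14.41 + (11−14.41)²/14.41 + (14−10.59)²/10.59 = 3.2992
df = 1

test statistic = 3.299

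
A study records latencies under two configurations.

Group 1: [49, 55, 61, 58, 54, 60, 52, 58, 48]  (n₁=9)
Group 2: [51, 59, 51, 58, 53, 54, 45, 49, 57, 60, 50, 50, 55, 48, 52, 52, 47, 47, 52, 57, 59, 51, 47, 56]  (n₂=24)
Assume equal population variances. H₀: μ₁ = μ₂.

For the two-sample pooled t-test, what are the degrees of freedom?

df = n₁ + n₂ − 2 = 9 + 24 − 2 = 31

degrees of freedom = 31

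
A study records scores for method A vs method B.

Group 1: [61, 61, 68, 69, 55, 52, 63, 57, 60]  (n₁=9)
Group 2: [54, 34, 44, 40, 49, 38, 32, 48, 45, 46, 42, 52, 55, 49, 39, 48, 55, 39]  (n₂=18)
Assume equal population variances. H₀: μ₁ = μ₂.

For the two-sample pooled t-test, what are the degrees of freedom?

degrees of freedom = 25

df = n₁ + n₂ − 2 = 9 + 18 − 2 = 25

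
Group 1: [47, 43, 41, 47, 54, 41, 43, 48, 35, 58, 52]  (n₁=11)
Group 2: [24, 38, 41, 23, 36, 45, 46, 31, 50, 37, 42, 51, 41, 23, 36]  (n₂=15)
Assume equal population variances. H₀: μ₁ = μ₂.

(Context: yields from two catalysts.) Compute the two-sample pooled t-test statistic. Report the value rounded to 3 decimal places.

x̄₁=46.273, s₁=6.620, n₁=11
x̄₂=37.600, s₂=9.109, n₂=15
s_p² = [10·6.620² + 14·9.109²]/24 = 66.6576
SE = √(s_p²·(1/11+1/15)) = 3.2409
t = (46.273−37.600)/3.2409 = 2.6760
df = 24

test statistic = 2.676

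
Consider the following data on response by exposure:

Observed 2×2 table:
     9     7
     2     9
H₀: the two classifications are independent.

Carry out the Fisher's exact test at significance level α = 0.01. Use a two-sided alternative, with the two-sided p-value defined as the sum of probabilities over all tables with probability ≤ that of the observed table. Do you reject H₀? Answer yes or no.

Margins: r₁=16, r₂=11, c₁=11, c₂=16, n=27
p_obs = C(16,9)·C(11,2)/C(27,11); sum pmf over tables with pmf ≤ p_obs
p-value (two-sided) = 0.10902
At α=0.01: p ≥ α → fail to reject H₀

reject H₀: no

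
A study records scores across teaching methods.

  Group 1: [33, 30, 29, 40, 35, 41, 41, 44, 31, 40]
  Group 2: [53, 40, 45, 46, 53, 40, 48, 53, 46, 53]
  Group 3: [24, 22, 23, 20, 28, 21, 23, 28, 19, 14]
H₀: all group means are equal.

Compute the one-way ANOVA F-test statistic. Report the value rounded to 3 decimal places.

Group means [36.40, 47.70, 22.20], grand mean 35.433
SSB = Σnᵢ(x̄ᵢ−x̄)² = 3265.267; SSW = ΣΣ(x−x̄ᵢ)² = 664.100
MSB = 3265.267/2 = 1632.6333; MSW = 664.100/27 = 24.5963
F = MSB/MSW = 66.3772
df = (2, 27)

test statistic = 66.377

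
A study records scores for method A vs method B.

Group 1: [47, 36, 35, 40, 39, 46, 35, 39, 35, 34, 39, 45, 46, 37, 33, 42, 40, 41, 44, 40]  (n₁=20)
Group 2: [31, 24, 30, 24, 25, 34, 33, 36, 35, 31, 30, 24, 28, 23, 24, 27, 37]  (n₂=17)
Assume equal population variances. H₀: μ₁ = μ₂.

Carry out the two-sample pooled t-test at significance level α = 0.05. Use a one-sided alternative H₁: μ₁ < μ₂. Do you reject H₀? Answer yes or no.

reject H₀: no

x̄₁=39.650, s₁=4.308, n₁=20
x̄₂=29.176, s₂=4.720, n₂=17
s_p² = [19·4.308² + 16·4.720²]/35 = 20.2577
SE = √(s_p²·(1/20+1/17)) = 1.4848
t = (39.650−29.176)/1.4848 = 7.0540
df = 35
p-value (one-sided, H₁ less) = 1.00000
At α=0.05: p ≥ α → fail to reject H₀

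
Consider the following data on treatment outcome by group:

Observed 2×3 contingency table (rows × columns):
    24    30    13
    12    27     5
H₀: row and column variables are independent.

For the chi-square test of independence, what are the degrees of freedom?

degrees of freedom = 2

df = (r−1)(c−1) = (2−1)·(3−1) = 2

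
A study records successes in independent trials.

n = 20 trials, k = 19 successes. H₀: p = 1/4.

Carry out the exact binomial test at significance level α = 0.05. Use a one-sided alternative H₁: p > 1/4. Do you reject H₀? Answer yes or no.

Exact binomial: n=20, k=19, p₀=1/4=0.2500
P(X≥19) from Σ C(n,i)·p₀^i·(1−p₀)^(n−i)
p-value (one-sided, H₁ greater) = 0.00000
At α=0.05: p < α → reject H₀

reject H₀: yes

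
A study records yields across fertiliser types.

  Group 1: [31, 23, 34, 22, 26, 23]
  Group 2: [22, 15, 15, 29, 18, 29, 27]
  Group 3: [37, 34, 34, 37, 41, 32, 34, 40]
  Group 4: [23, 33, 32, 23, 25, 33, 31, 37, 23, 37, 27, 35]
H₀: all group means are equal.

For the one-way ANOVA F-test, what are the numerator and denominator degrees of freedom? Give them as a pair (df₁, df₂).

degrees of freedom = [3, 29]

k = 4 groups, N = 33 total
df = (k−1, N−k) = (4−1, 33−4) = (3, 29)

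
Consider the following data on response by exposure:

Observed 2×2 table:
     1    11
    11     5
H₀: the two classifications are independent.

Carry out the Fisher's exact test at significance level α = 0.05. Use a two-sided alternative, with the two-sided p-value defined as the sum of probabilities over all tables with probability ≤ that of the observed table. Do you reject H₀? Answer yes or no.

reject H₀: yes

Margins: r₁=12, r₂=16, c₁=12, c₂=16, n=28
p_obs = C(12,1)·C(16,11)/C(28,12); sum pmf over tables with pmf ≤ p_obs
p-value (two-sided) = 0.00205
At α=0.05: p < α → reject H₀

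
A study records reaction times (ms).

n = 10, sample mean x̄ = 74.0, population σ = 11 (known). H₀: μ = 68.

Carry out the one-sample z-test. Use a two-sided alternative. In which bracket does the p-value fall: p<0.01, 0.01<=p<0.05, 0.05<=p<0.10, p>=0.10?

p-value bracket: 0.05<=p<0.10

SE = σ/√n = 11/√10 = 3.4785
z = (x̄−μ₀)/SE = (74.0−68)/3.4785 = 1.7249
p-value (two-sided) = 0.08455
→ bracket: 0.05<=p<0.10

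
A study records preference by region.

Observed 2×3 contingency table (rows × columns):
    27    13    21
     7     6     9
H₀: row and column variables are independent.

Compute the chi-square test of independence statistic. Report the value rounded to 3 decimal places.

test statistic = 1.050

Row totals [61, 22], col totals [34, 19, 30], n=83
χ² = (27−24.99)²/24.99 + (13−13.96)²/13.96 + (21−22.05)²/22.05 + (7−9.01)²/9.01 + (6−5.04)²/5.04 + (9−7.95)²/7.95 = 1.0502
df = 2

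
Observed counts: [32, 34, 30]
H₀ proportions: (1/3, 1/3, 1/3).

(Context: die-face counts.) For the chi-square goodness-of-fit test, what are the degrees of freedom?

df = k − 1 = 3 − 1 = 2

degrees of freedom = 2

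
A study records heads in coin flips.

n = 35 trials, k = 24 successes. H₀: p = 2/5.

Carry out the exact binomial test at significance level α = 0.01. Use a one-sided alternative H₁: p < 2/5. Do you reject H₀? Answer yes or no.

Exact binomial: n=35, k=24, p₀=2/5=0.4000
P(X≤24) from Σ C(n,i)·p₀^i·(1−p₀)^(n−i)
p-value (one-sided, H₁ less) = 0.99983
At α=0.01: p ≥ α → fail to reject H₀

reject H₀: no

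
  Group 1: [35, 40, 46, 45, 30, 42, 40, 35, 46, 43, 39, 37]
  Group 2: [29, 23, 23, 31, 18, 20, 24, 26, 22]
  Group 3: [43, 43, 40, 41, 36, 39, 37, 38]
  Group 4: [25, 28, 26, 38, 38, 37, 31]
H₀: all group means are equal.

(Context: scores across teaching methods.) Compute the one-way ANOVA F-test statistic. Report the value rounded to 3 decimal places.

Group means [39.83, 24.00, 39.62, 31.86], grand mean 34.278
SSB = Σnᵢ(x̄ᵢ−x̄)² = 1590.823; SSW = ΣΣ(x−x̄ᵢ)² = 652.399
MSB = 1590.823/3 = 530.2745; MSW = 652.399/32 = 20.3875
F = MSB/MSW = 26.0098
df = (3, 32)

test statistic = 26.010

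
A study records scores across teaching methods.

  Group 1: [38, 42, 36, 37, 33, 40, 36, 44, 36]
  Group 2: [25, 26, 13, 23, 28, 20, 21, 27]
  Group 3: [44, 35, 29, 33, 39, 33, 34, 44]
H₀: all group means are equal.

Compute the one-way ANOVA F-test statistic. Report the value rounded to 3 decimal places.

test statistic = 26.588

Group means [38.00, 22.88, 36.38], grand mean 32.640
SSB = Σnᵢ(x̄ᵢ−x̄)² = 1133.010; SSW = ΣΣ(x−x̄ᵢ)² = 468.750
MSB = 1133.010/2 = 566.5050; MSW = 468.750/22 = 21.3068
F = MSB/MSW = 26.5880
df = (2, 22)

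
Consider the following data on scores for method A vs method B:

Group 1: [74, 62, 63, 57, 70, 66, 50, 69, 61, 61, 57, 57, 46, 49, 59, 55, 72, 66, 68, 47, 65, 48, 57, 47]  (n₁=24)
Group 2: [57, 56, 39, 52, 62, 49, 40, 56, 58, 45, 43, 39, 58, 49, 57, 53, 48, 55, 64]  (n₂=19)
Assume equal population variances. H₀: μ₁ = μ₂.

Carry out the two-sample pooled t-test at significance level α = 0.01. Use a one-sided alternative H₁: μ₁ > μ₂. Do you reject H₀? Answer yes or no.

reject H₀: yes

x̄₁=59.417, s₁=8.469, n₁=24
x̄₂=51.579, s₂=7.640, n₂=19
s_p² = [23·8.469² + 18·7.640²]/41 = 65.8650
SE = √(s_p²·(1/24+1/19)) = 2.4922
t = (59.417−51.579)/2.4922 = 3.1449
df = 41
p-value (one-sided, H₁ greater) = 0.00154
At α=0.01: p < α → reject H₀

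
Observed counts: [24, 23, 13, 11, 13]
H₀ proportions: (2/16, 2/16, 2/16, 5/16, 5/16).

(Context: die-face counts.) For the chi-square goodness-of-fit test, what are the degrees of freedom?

degrees of freedom = 4

df = k − 1 = 5 − 1 = 4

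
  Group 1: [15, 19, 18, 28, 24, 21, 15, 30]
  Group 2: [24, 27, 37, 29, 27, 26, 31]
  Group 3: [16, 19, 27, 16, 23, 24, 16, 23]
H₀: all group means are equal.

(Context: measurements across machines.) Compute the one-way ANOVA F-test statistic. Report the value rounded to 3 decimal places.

test statistic = 6.513

Group means [21.25, 28.71, 20.50], grand mean 23.261
SSB = Σnᵢ(x̄ᵢ−x̄)² = 301.506; SSW = ΣΣ(x−x̄ᵢ)² = 462.929
MSB = 301.506/2 = 150.7531; MSW = 462.929/20 = 23.1464
F = MSB/MSW = 6.5130
df = (2, 20)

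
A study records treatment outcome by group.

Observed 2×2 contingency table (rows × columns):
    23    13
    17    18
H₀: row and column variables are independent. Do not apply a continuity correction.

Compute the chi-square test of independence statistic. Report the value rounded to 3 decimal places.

Row totals [36, 35], col totals [40, 31], n=71
χ² = (23−20.28)²/20.28 + (13−15.72)²/15.72 + (17−19.72)²/19.72 + (18−15.28)²/15.28 = 1.6927
df = 1

test statistic = 1.693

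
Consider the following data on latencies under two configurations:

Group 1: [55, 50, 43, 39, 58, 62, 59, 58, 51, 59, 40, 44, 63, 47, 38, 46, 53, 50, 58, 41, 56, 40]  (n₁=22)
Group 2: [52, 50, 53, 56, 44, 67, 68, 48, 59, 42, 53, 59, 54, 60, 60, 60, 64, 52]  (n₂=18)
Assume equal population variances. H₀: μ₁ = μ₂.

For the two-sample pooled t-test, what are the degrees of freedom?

df = n₁ + n₂ − 2 = 22 + 18 − 2 = 38

degrees of freedom = 38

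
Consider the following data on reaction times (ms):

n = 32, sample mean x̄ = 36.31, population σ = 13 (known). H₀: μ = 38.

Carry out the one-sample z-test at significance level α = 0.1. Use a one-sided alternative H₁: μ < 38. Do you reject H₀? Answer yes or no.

SE = σ/√n = 13/√32 = 2.2981
z = (x̄−μ₀)/SE = (36.31−38)/2.2981 = -0.7354
p-value (one-sided, H₁ less) = 0.23105
At α=0.1: p ≥ α → fail to reject H₀

reject H₀: no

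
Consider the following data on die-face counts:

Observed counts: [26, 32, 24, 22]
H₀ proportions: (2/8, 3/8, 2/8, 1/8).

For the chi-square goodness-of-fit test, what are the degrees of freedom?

df = k − 1 = 4 − 1 = 3

degrees of freedom = 3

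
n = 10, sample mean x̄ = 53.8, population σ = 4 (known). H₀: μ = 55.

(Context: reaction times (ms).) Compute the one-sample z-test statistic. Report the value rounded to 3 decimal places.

test statistic = -0.949

SE = σ/√n = 4/√10 = 1.2649
z = (x̄−μ₀)/SE = (53.8−55)/1.2649 = -0.9487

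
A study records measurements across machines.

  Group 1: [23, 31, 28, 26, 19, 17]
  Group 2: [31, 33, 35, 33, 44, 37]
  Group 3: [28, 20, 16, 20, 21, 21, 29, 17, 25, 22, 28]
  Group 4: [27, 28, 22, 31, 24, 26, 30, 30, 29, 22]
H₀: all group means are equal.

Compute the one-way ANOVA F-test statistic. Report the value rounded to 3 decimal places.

test statistic = 12.412

Group means [24.00, 35.50, 22.45, 26.90], grand mean 26.455
SSB = Σnᵢ(x̄ᵢ−x̄)² = 705.055; SSW = ΣΣ(x−x̄ᵢ)² = 549.127
MSB = 705.055/3 = 235.0182; MSW = 549.127/29 = 18.9354
F = MSB/MSW = 12.4116
df = (3, 29)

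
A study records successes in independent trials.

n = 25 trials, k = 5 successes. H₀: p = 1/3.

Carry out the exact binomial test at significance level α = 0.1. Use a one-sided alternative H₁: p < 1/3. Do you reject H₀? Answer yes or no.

reject H₀: no

Exact binomial: n=25, k=5, p₀=1/3=0.3333
P(X≤5) from Σ C(n,i)·p₀^i·(1−p₀)^(n−i)
p-value (one-sided, H₁ less) = 0.11195
At α=0.1: p ≥ α → fail to reject H₀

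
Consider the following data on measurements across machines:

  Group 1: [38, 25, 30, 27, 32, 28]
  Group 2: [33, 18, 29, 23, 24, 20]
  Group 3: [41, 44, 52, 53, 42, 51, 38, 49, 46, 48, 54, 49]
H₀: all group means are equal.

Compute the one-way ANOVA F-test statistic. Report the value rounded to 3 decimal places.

Group means [30.00, 24.50, 47.25], grand mean 37.250
SSB = Σnᵢ(x̄ᵢ−x̄)² = 2490.750; SSW = ΣΣ(x−x̄ᵢ)² = 549.750
MSB = 2490.750/2 = 1245.3750; MSW = 549.750/21 = 26.1786
F = MSB/MSW = 47.5723
df = (2, 21)

test statistic = 47.572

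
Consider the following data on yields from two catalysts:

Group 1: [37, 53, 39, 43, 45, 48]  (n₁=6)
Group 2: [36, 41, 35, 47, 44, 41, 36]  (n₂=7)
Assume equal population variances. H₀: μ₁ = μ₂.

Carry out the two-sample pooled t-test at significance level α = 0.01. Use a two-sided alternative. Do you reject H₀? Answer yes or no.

reject H₀: no

x̄₁=44.167, s₁=5.879, n₁=6
x̄₂=40.000, s₂=4.546, n₂=7
s_p² = [5·5.879² + 6·4.546²]/11 = 26.9848
SE = √(s_p²·(1/6+1/7)) = 2.8901
t = (44.167−40.000)/2.8901 = 1.4417
df = 11
p-value (two-sided) = 0.17724
At α=0.01: p ≥ α → fail to reject H₀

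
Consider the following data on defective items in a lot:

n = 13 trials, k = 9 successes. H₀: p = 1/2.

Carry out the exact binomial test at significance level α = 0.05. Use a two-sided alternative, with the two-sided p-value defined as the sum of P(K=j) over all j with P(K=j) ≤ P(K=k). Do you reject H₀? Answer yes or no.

reject H₀: no

Exact binomial: n=13, k=9, p₀=1/2=0.5000
P(X=j) = C(n,j)·p₀^j·(1−p₀)^(n−j); p = Σ P(X=j) over j with P(X=j) ≤ P(X=9)
p-value (two-sided) = 0.26685
At α=0.05: p ≥ α → fail to reject H₀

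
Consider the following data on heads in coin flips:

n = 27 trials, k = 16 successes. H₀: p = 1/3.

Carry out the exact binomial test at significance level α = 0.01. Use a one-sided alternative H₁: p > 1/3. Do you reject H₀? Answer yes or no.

reject H₀: yes

Exact binomial: n=27, k=16, p₀=1/3=0.3333
P(X≥16) from Σ C(n,i)·p₀^i·(1−p₀)^(n−i)
p-value (one-sided, H₁ greater) = 0.00504
At α=0.01: p < α → reject H₀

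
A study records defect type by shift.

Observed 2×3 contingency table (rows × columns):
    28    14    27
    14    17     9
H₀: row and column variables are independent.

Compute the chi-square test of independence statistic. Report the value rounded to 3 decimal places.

test statistic = 6.717

Row totals [69, 40], col totals [42, 31, 36], n=109
χ² = (28−26.59)²/26.59 + (14−19.62)²/19.62 + (27−22.79)²/22.79 + (14−15.41)²/15.41 + (17−11.38)²/11.38 + (9−13.21)²/13.21 = 6.7168
df = 2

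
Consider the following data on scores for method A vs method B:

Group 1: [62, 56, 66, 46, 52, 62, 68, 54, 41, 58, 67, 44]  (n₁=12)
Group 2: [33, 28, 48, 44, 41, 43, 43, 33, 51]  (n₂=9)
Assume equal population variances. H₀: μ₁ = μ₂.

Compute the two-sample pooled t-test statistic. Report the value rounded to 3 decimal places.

x̄₁=56.333, s₁=9.188, n₁=12
x̄₂=40.444, s₂=7.585, n₂=9
s_p² = [11·9.188² + 8·7.585²]/19 = 73.0994
SE = √(s_p²·(1/12+1/9)) = 3.7701
t = (56.333−40.444)/3.7701 = 4.2144
df = 19

test statistic = 4.214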